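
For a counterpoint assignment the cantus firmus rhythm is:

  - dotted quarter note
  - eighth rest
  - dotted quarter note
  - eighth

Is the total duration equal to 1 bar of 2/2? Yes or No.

Yes

One bar of 2/2 = 8 eighth notes.
Express everything in eighth notes: dotted quarter note = 3; eighth rest = 1; dotted quarter note = 3; eighth = 1.
Adding: 3 + 1 + 3 + 1 = 8.
8 equals 8, so the answer is Yes.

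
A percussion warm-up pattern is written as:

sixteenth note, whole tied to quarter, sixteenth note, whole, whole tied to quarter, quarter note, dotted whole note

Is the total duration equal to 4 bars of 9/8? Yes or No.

No

One bar of 9/8 = 18 sixteenth notes, so 4 bars = 72.
Working in sixteenth notes: sixteenth note = 1; whole tied to quarter (whole + quarter) = 20; sixteenth note = 1; whole = 16; whole tied to quarter (whole + quarter) = 20; quarter note = 4; dotted whole note = 24.
Total: 1 + 20 + 1 + 16 + 20 + 4 + 24 = 86.
86 exceeds 72, so the answer is No.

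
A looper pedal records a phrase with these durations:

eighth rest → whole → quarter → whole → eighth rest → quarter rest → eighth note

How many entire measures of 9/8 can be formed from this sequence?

One bar of 9/8 = 9 eighth notes.
Convert each value to eighth notes: eighth rest = 1; whole = 8; quarter = 2; whole = 8; eighth rest = 1; quarter rest = 2; eighth note = 1.
Adding: 1 + 8 + 2 + 8 + 1 + 2 + 1 = 23.
23 ÷ 9 = 2 complete bars with 5 left over.

2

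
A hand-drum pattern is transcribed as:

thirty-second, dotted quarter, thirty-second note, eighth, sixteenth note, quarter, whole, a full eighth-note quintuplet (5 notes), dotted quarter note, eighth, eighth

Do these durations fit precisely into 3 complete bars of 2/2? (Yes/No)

Yes

One bar of 2/2 = 32 thirty-second notes, so 3 bars = 96.
Express everything in thirty-second notes: thirty-second = 1; dotted quarter = 12; thirty-second note = 1; eighth = 4; sixteenth note = 2; quarter = 8; whole = 32; a full eighth-note quintuplet (5 notes) (five quintuplet eighths span one half) = 16; dotted quarter note = 12; eighth = 4; eighth = 4.
Adding: 1 + 12 + 1 + 4 + 2 + 8 + 32 + 16 + 12 + 4 + 4 = 96.
96 equals 96, so the answer is Yes.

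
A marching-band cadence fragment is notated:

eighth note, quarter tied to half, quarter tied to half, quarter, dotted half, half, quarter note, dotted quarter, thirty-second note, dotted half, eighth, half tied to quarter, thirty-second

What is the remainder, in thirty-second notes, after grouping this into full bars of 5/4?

One bar of 5/4 = 40 thirty-second notes.
In thirty-second notes: eighth note = 4; quarter tied to half (quarter + half) = 24; quarter tied to half (quarter + half) = 24; quarter = 8; dotted half = 24; half = 16; quarter note = 8; dotted quarter = 12; thirty-second note = 1; dotted half = 24; eighth = 4; half tied to quarter (half + quarter) = 24; thirty-second = 1.
Total: 4 + 24 + 24 + 8 + 24 + 16 + 8 + 12 + 1 + 24 + 4 + 24 + 1 = 174.
174 ÷ 40 = 4 complete bars with 14 thirty-second notes remaining.

14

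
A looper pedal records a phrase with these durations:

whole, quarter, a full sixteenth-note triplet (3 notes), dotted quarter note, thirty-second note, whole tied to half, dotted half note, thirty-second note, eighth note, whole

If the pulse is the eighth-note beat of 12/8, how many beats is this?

41.5

One eighth-note beat = 4 thirty-second notes.
Working in thirty-second notes: whole = 32; quarter = 8; a full sixteenth-note triplet (3 notes) (three triplet sixteenths span one eighth) = 4; dotted quarter note = 12; thirty-second note = 1; whole tied to half (whole + half) = 48; dotted half note = 24; thirty-second note = 1; eighth note = 4; whole = 32.
Adding: 32 + 8 + 4 + 12 + 1 + 48 + 24 + 1 + 4 + 32 = 166.
166 ÷ 4 = 41.5 beats.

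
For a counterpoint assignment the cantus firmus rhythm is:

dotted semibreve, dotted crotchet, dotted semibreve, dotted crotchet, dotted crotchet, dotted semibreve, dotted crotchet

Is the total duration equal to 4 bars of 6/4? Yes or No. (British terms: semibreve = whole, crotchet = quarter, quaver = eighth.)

One bar of 6/4 = 12 eighth notes, so 4 bars = 48.
Each duration in eighth notes: dotted semibreve = 12; dotted crotchet = 3; dotted semibreve = 12; dotted crotchet = 3; dotted crotchet = 3; dotted semibreve = 12; dotted crotchet = 3.
Sum: 12 + 3 + 12 + 3 + 3 + 12 + 3 = 48.
48 equals 48, so the answer is Yes.

Yes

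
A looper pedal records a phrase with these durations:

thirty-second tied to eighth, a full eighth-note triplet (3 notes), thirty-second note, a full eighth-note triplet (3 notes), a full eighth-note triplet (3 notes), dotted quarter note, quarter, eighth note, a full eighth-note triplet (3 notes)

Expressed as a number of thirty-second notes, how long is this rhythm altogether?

62

Working in thirty-second notes: thirty-second tied to eighth (thirty-second + eighth) = 5; a full eighth-note triplet (3 notes) (three triplet eighths span one quarter) = 8; thirty-second note = 1; a full eighth-note triplet (3 notes) (three triplet eighths span one quarter) = 8; a full eighth-note triplet (3 notes) (three triplet eighths span one quarter) = 8; dotted quarter note = 12; quarter = 8; eighth note = 4; a full eighth-note triplet (3 notes) (three triplet eighths span one quarter) = 8.
Adding: 5 + 8 + 1 + 8 + 8 + 12 + 8 + 4 + 8 = 62 thirty-second notes.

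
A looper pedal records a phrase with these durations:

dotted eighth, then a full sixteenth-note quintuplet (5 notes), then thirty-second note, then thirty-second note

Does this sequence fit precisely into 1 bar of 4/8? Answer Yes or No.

One bar of 4/8 = 16 thirty-second notes.
Express everything in thirty-second notes: dotted eighth = 6; a full sixteenth-note quintuplet (5 notes) (five quintuplet sixteenths span one quarter) = 8; thirty-second note = 1; thirty-second note = 1.
Sum: 6 + 8 + 1 + 1 = 16.
16 equals 16, so the answer is Yes.

Yes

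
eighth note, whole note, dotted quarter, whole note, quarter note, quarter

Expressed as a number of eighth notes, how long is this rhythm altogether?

24

Convert each value to eighth notes: eighth note = 1; whole note = 8; dotted quarter = 3; whole note = 8; quarter note = 2; quarter = 2.
Altogether 1 + 8 + 3 + 8 + 2 + 2 = 24 eighth notes.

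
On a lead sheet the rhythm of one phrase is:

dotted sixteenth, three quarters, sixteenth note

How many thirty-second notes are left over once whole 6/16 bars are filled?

One bar of 6/16 = 12 thirty-second notes.
Convert each value to thirty-second notes: dotted sixteenth = 3; quarter = 8; quarter = 8; quarter = 8; sixteenth note = 2.
Altogether 3 + 8 + 8 + 8 + 2 = 29.
29 ÷ 12 = 2 complete bars with 5 thirty-second notes remaining.

5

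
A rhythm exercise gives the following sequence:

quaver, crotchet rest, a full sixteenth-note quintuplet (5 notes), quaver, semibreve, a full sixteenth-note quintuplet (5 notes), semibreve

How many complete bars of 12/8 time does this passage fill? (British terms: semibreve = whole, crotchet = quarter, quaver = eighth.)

2

One bar of 12/8 = 12 eighth notes.
In eighth notes: quaver = 1; crotchet rest = 2; a full sixteenth-note quintuplet (5 notes) (five quintuplet sixteenths span one quarter) = 2; quaver = 1; semibreve = 8; a full sixteenth-note quintuplet (5 notes) (five quintuplet sixteenths span one quarter) = 2; semibreve = 8.
Adding: 1 + 2 + 2 + 1 + 8 + 2 + 8 = 24.
24 ÷ 12 = 2 complete bars with 0 left over.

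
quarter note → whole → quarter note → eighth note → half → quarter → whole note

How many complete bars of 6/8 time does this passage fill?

One bar of 6/8 = 6 eighth notes.
Convert each value to eighth notes: quarter note = 2; whole = 8; quarter note = 2; eighth note = 1; half = 4; quarter = 2; whole note = 8.
Sum: 2 + 8 + 2 + 1 + 4 + 2 + 8 = 27.
27 ÷ 6 = 4 complete bars with 3 left over.

4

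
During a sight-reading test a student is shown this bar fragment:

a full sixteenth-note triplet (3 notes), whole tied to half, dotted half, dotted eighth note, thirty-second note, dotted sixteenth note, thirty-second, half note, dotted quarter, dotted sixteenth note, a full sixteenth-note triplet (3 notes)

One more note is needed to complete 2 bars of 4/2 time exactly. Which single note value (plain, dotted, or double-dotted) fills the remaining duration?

2 bars of 4/2 = 128 thirty-second notes.
In thirty-second notes: a full sixteenth-note triplet (3 notes) (three triplet sixteenths span one eighth) = 4; whole tied to half (whole + half) = 48; dotted half = 24; dotted eighth note = 6; thirty-second note = 1; dotted sixteenth note = 3; thirty-second = 1; half note = 16; dotted quarter = 12; dotted sixteenth note = 3; a full sixteenth-note triplet (3 notes) (three triplet sixteenths span one eighth) = 4.
Total: 4 + 48 + 24 + 6 + 1 + 3 + 1 + 16 + 12 + 3 + 4 = 122.
Remaining: 128 − 122 = 6 thirty-second notes, which is a dotted eighth note.

dotted eighth note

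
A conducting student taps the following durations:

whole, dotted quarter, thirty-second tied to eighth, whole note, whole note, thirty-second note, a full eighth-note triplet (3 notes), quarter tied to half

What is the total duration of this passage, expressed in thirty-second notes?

Convert each value to thirty-second notes: whole = 32; dotted quarter = 12; thirty-second tied to eighth (thirty-second + eighth) = 5; whole note = 32; whole note = 32; thirty-second note = 1; a full eighth-note triplet (3 notes) (three triplet eighths span one quarter) = 8; quarter tied to half (quarter + half) = 24.
Adding: 32 + 12 + 5 + 32 + 32 + 1 + 8 + 24 = 146 thirty-second notes.

146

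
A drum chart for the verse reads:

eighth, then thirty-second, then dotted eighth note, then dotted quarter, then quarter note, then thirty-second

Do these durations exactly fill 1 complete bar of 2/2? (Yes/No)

One bar of 2/2 = 32 thirty-second notes.
Express everything in thirty-second notes: eighth = 4; thirty-second = 1; dotted eighth note = 6; dotted quarter = 12; quarter note = 8; thirty-second = 1.
Sum: 4 + 1 + 6 + 12 + 8 + 1 = 32.
32 equals 32, so the answer is Yes.

Yes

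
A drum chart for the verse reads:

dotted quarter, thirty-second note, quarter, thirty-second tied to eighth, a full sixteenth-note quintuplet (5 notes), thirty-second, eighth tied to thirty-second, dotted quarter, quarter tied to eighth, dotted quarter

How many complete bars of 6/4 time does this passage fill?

1

One bar of 6/4 = 48 thirty-second notes.
Convert each value to thirty-second notes: dotted quarter = 12; thirty-second note = 1; quarter = 8; thirty-second tied to eighth (thirty-second + eighth) = 5; a full sixteenth-note quintuplet (5 notes) (five quintuplet sixteenths span one quarter) = 8; thirty-second = 1; eighth tied to thirty-second (eighth + thirty-second) = 5; dotted quarter = 12; quarter tied to eighth (quarter + eighth) = 12; dotted quarter = 12.
Total: 12 + 1 + 8 + 5 + 8 + 1 + 5 + 12 + 12 + 12 = 76.
76 ÷ 48 = 1 complete bar with 28 left over.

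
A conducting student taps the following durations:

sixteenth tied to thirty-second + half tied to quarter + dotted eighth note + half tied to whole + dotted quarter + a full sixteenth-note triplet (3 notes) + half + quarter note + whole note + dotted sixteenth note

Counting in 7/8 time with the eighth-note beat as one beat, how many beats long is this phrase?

39

One eighth-note beat = 4 thirty-second notes.
Each duration in thirty-second notes: sixteenth tied to thirty-second (sixteenth + thirty-second) = 3; half tied to quarter (half + quarter) = 24; dotted eighth note = 6; half tied to whole (half + whole) = 48; dotted quarter = 12; a full sixteenth-note triplet (3 notes) (three triplet sixteenths span one eighth) = 4; half = 16; quarter note = 8; whole note = 32; dotted sixteenth note = 3.
Total: 3 + 24 + 6 + 48 + 12 + 4 + 16 + 8 + 32 + 3 = 156.
156 ÷ 4 = 39 beats.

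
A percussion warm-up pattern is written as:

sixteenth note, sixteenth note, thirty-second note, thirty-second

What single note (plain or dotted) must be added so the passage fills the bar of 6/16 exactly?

dotted eighth note

The bar of 6/16 = 12 thirty-second notes.
Convert each value to thirty-second notes: sixteenth note = 2; sixteenth note = 2; thirty-second note = 1; thirty-second = 1.
Adding: 2 + 2 + 1 + 1 = 6.
Remaining: 12 − 6 = 6 thirty-second notes, which is a dotted eighth note.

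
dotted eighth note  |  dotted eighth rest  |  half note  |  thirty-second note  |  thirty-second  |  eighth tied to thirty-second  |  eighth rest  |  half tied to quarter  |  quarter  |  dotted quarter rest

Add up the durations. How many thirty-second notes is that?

83

Express everything in thirty-second notes: dotted eighth note = 6; dotted eighth rest = 6; half note = 16; thirty-second note = 1; thirty-second = 1; eighth tied to thirty-second (eighth + thirty-second) = 5; eighth rest = 4; half tied to quarter (half + quarter) = 24; quarter = 8; dotted quarter rest = 12.
Altogether 6 + 6 + 16 + 1 + 1 + 5 + 4 + 24 + 8 + 12 = 83 thirty-second notes.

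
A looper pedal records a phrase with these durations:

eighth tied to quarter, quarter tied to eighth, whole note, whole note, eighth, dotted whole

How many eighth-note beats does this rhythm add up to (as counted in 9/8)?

35

One eighth-note beat = 2 sixteenth notes.
In sixteenth notes: eighth tied to quarter (eighth + quarter) = 6; quarter tied to eighth (quarter + eighth) = 6; whole note = 16; whole note = 16; eighth = 2; dotted whole = 24.
Adding: 6 + 6 + 16 + 16 + 2 + 24 = 70.
70 ÷ 2 = 35 beats.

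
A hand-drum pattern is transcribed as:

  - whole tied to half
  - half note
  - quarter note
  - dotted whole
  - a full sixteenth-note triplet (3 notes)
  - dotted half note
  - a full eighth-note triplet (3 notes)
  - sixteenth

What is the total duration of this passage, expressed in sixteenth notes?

79

In sixteenth notes: whole tied to half (whole + half) = 24; half note = 8; quarter note = 4; dotted whole = 24; a full sixteenth-note triplet (3 notes) (three triplet sixteenths span one eighth) = 2; dotted half note = 12; a full eighth-note triplet (3 notes) (three triplet eighths span one quarter) = 4; sixteenth = 1.
Total: 24 + 8 + 4 + 24 + 2 + 12 + 4 + 1 = 79 sixteenth notes.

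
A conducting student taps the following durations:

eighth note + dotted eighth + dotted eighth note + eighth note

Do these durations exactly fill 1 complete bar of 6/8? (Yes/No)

No

One bar of 6/8 = 12 sixteenth notes.
In sixteenth notes: eighth note = 2; dotted eighth = 3; dotted eighth note = 3; eighth note = 2.
Adding: 2 + 3 + 3 + 2 = 10.
10 falls short of 12, so the answer is No.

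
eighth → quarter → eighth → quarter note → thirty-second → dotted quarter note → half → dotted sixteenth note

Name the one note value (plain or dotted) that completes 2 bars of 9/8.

half note

2 bars of 9/8 = 72 thirty-second notes.
Convert each value to thirty-second notes: eighth = 4; quarter = 8; eighth = 4; quarter note = 8; thirty-second = 1; dotted quarter note = 12; half = 16; dotted sixteenth note = 3.
Adding: 4 + 8 + 4 + 8 + 1 + 12 + 16 + 3 = 56.
Remaining: 72 − 56 = 16 thirty-second notes, which is a half note.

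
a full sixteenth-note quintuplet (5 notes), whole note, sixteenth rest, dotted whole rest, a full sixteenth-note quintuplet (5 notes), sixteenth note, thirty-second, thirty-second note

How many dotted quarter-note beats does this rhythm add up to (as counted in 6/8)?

8.5

One dotted quarter-note beat = 12 thirty-second notes.
Express everything in thirty-second notes: a full sixteenth-note quintuplet (5 notes) (five quintuplet sixteenths span one quarter) = 8; whole note = 32; sixteenth rest = 2; dotted whole rest = 48; a full sixteenth-note quintuplet (5 notes) (five quintuplet sixteenths span one quarter) = 8; sixteenth note = 2; thirty-second = 1; thirty-second note = 1.
Altogether 8 + 32 + 2 + 48 + 8 + 2 + 1 + 1 = 102.
102 ÷ 12 = 8.5 beats.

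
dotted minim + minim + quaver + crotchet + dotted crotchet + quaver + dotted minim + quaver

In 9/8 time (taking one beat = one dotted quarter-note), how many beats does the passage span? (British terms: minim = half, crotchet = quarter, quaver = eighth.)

8

One dotted quarter-note beat = 3 eighth notes.
In eighth notes: dotted minim = 6; minim = 4; quaver = 1; crotchet = 2; dotted crotchet = 3; quaver = 1; dotted minim = 6; quaver = 1.
Altogether 6 + 4 + 1 + 2 + 3 + 1 + 6 + 1 = 24.
24 ÷ 3 = 8 beats.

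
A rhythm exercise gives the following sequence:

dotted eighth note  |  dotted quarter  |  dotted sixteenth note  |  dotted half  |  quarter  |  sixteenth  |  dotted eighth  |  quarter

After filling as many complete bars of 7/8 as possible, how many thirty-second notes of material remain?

13

One bar of 7/8 = 28 thirty-second notes.
Working in thirty-second notes: dotted eighth note = 6; dotted quarter = 12; dotted sixteenth note = 3; dotted half = 24; quarter = 8; sixteenth = 2; dotted eighth = 6; quarter = 8.
Adding: 6 + 12 + 3 + 24 + 8 + 2 + 6 + 8 = 69.
69 ÷ 28 = 2 complete bars with 13 thirty-second notes remaining.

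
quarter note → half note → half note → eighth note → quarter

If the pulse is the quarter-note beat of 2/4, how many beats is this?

6.5

One quarter-note beat = 2 eighth notes.
Each duration in eighth notes: quarter note = 2; half note = 4; half note = 4; eighth note = 1; quarter = 2.
Adding: 2 + 4 + 4 + 1 + 2 = 13.
13 ÷ 2 = 6.5 beats.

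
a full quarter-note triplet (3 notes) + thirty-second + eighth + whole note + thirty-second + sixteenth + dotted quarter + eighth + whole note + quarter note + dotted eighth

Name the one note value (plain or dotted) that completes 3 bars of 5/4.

sixteenth note

3 bars of 5/4 = 120 thirty-second notes.
Convert each value to thirty-second notes: a full quarter-note triplet (3 notes) (three triplet quarters span one half) = 16; thirty-second = 1; eighth = 4; whole note = 32; thirty-second = 1; sixteenth = 2; dotted quarter = 12; eighth = 4; whole note = 32; quarter note = 8; dotted eighth = 6.
Sum: 16 + 1 + 4 + 32 + 1 + 2 + 12 + 4 + 32 + 8 + 6 = 118.
Remaining: 120 − 118 = 2 thirty-second notes, which is a sixteenth note.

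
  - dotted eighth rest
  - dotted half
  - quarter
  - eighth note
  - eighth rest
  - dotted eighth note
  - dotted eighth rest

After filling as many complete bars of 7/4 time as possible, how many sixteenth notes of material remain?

One bar of 7/4 = 28 sixteenth notes.
Convert each value to sixteenth notes: dotted eighth rest = 3; dotted half = 12; quarter = 4; eighth note = 2; eighth rest = 2; dotted eighth note = 3; dotted eighth rest = 3.
Total: 3 + 12 + 4 + 2 + 2 + 3 + 3 = 29.
29 ÷ 28 = 1 complete bar with 1 sixteenth note remaining.

1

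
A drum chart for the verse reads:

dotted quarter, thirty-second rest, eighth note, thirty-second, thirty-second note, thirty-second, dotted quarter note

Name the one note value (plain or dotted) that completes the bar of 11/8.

dotted quarter note

The bar of 11/8 = 44 thirty-second notes.
Convert each value to thirty-second notes: dotted quarter = 12; thirty-second rest = 1; eighth note = 4; thirty-second = 1; thirty-second note = 1; thirty-second = 1; dotted quarter note = 12.
Sum: 12 + 1 + 4 + 1 + 1 + 1 + 12 = 32.
Remaining: 44 − 32 = 12 thirty-second notes, which is a dotted quarter note.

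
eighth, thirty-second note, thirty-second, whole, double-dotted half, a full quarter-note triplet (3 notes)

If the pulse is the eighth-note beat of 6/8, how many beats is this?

20.5

One eighth-note beat = 4 thirty-second notes.
Convert each value to thirty-second notes: eighth = 4; thirty-second note = 1; thirty-second = 1; whole = 32; double-dotted half = 28; a full quarter-note triplet (3 notes) (three triplet quarters span one half) = 16.
Adding: 4 + 1 + 1 + 32 + 28 + 16 = 82.
82 ÷ 4 = 20.5 beats.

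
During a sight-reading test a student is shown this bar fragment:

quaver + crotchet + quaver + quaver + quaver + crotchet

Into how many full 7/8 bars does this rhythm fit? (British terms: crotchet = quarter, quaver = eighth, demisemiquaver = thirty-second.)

1

One bar of 7/8 = 7 eighth notes.
Each duration in eighth notes: quaver = 1; crotchet = 2; quaver = 1; quaver = 1; quaver = 1; crotchet = 2.
Adding: 1 + 2 + 1 + 1 + 1 + 2 = 8.
8 ÷ 7 = 1 complete bar with 1 left over.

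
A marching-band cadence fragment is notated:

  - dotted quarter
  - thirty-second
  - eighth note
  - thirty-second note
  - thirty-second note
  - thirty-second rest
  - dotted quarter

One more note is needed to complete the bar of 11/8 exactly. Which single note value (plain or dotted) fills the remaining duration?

The bar of 11/8 = 44 thirty-second notes.
Express everything in thirty-second notes: dotted quarter = 12; thirty-second = 1; eighth note = 4; thirty-second note = 1; thirty-second note = 1; thirty-second rest = 1; dotted quarter = 12.
Adding: 12 + 1 + 4 + 1 + 1 + 1 + 12 = 32.
Remaining: 44 − 32 = 12 thirty-second notes, which is a dotted quarter note.

dotted quarter note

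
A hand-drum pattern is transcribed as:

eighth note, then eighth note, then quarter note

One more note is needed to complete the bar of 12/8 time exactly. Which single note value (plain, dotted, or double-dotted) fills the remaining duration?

whole note

The bar of 12/8 = 12 eighth notes.
In eighth notes: eighth note = 1; eighth note = 1; quarter note = 2.
Sum: 1 + 1 + 2 = 4.
Remaining: 12 − 4 = 8 eighth notes, which is a whole note.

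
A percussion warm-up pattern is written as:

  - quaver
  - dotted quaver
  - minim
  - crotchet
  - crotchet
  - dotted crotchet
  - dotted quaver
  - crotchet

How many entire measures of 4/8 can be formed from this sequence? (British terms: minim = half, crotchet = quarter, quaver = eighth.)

4

One bar of 4/8 = 8 sixteenth notes.
Working in sixteenth notes: quaver = 2; dotted quaver = 3; minim = 8; crotchet = 4; crotchet = 4; dotted crotchet = 6; dotted quaver = 3; crotchet = 4.
Altogether 2 + 3 + 8 + 4 + 4 + 6 + 3 + 4 = 34.
34 ÷ 8 = 4 complete bars with 2 left over.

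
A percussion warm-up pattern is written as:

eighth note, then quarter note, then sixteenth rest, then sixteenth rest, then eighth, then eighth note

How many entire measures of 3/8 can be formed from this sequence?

One bar of 3/8 = 6 sixteenth notes.
In sixteenth notes: eighth note = 2; quarter note = 4; sixteenth rest = 1; sixteenth rest = 1; eighth = 2; eighth note = 2.
Total: 2 + 4 + 1 + 1 + 2 + 2 = 12.
12 ÷ 6 = 2 complete bars with 0 left over.

2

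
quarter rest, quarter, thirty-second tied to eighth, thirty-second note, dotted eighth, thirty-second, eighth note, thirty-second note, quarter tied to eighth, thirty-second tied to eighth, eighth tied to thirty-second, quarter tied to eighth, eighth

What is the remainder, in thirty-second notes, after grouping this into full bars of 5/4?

One bar of 5/4 = 40 thirty-second notes.
Convert each value to thirty-second notes: quarter rest = 8; quarter = 8; thirty-second tied to eighth (thirty-second + eighth) = 5; thirty-second note = 1; dotted eighth = 6; thirty-second = 1; eighth note = 4; thirty-second note = 1; quarter tied to eighth (quarter + eighth) = 12; thirty-second tied to eighth (thirty-second + eighth) = 5; eighth tied to thirty-second (eighth + thirty-second) = 5; quarter tied to eighth (quarter + eighth) = 12; eighth = 4.
Adding: 8 + 8 + 5 + 1 + 6 + 1 + 4 + 1 + 12 + 5 + 5 + 12 + 4 = 72.
72 ÷ 40 = 1 complete bar with 32 thirty-second notes remaining.

32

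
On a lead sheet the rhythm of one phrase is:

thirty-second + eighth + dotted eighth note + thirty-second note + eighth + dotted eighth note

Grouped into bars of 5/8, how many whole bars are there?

One bar of 5/8 = 20 thirty-second notes.
Each duration in thirty-second notes: thirty-second = 1; eighth = 4; dotted eighth note = 6; thirty-second note = 1; eighth = 4; dotted eighth note = 6.
Adding: 1 + 4 + 6 + 1 + 4 + 6 = 22.
22 ÷ 20 = 1 complete bar with 2 left over.

1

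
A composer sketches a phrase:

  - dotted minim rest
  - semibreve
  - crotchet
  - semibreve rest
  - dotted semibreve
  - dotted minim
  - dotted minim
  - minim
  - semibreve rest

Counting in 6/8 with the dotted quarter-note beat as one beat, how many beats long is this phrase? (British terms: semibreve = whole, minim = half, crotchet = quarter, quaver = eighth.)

20

One dotted quarter-note beat = 3 eighth notes.
Each duration in eighth notes: dotted minim rest = 6; semibreve = 8; crotchet = 2; semibreve rest = 8; dotted semibreve = 12; dotted minim = 6; dotted minim = 6; minim = 4; semibreve rest = 8.
Adding: 6 + 8 + 2 + 8 + 12 + 6 + 6 + 4 + 8 = 60.
60 ÷ 3 = 20 beats.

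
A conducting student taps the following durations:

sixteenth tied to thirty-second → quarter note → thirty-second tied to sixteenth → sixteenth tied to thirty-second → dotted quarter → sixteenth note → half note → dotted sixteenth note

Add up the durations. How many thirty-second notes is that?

Express everything in thirty-second notes: sixteenth tied to thirty-second (sixteenth + thirty-second) = 3; quarter note = 8; thirty-second tied to sixteenth (thirty-second + sixteenth) = 3; sixteenth tied to thirty-second (sixteenth + thirty-second) = 3; dotted quarter = 12; sixteenth note = 2; half note = 16; dotted sixteenth note = 3.
Total: 3 + 8 + 3 + 3 + 12 + 2 + 16 + 3 = 50 thirty-second notes.

50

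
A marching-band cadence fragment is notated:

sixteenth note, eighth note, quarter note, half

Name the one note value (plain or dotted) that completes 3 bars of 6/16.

3 bars of 6/16 = 18 sixteenth notes.
In sixteenth notes: sixteenth note = 1; eighth note = 2; quarter note = 4; half = 8.
Total: 1 + 2 + 4 + 8 = 15.
Remaining: 18 − 15 = 3 sixteenth notes, which is a dotted eighth note.

dotted eighth note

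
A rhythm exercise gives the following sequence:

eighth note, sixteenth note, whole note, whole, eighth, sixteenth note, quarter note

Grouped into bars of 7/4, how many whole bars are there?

1

One bar of 7/4 = 28 sixteenth notes.
Convert each value to sixteenth notes: eighth note = 2; sixteenth note = 1; whole note = 16; whole = 16; eighth = 2; sixteenth note = 1; quarter note = 4.
Sum: 2 + 1 + 16 + 16 + 2 + 1 + 4 = 42.
42 ÷ 28 = 1 complete bar with 14 left over.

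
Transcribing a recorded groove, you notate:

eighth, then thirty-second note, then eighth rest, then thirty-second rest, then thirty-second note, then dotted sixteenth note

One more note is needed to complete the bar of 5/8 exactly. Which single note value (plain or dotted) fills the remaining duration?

dotted eighth note

The bar of 5/8 = 20 thirty-second notes.
Convert each value to thirty-second notes: eighth = 4; thirty-second note = 1; eighth rest = 4; thirty-second rest = 1; thirty-second note = 1; dotted sixteenth note = 3.
Altogether 4 + 1 + 4 + 1 + 1 + 3 = 14.
Remaining: 20 − 14 = 6 thirty-second notes, which is a dotted eighth note.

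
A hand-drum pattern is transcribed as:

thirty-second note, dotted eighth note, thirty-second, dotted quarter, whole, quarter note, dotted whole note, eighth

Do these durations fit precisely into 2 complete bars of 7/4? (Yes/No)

Yes

One bar of 7/4 = 56 thirty-second notes, so 2 bars = 112.
Each duration in thirty-second notes: thirty-second note = 1; dotted eighth note = 6; thirty-second = 1; dotted quarter = 12; whole = 32; quarter note = 8; dotted whole note = 48; eighth = 4.
Altogether 1 + 6 + 1 + 12 + 32 + 8 + 48 + 4 = 112.
112 equals 112, so the answer is Yes.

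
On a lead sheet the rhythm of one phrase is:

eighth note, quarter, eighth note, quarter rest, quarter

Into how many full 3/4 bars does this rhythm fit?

One bar of 3/4 = 6 eighth notes.
Convert each value to eighth notes: eighth note = 1; quarter = 2; eighth note = 1; quarter rest = 2; quarter = 2.
Sum: 1 + 2 + 1 + 2 + 2 = 8.
8 ÷ 6 = 1 complete bar with 2 left over.

1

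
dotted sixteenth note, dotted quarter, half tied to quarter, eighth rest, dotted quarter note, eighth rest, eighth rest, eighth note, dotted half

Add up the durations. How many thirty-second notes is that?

91

In thirty-second notes: dotted sixteenth note = 3; dotted quarter = 12; half tied to quarter (half + quarter) = 24; eighth rest = 4; dotted quarter note = 12; eighth rest = 4; eighth rest = 4; eighth note = 4; dotted half = 24.
Sum: 3 + 12 + 24 + 4 + 12 + 4 + 4 + 4 + 24 = 91 thirty-second notes.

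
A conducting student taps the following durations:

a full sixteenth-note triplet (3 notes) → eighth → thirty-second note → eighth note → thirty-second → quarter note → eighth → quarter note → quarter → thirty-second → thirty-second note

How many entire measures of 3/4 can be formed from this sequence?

1

One bar of 3/4 = 24 thirty-second notes.
Working in thirty-second notes: a full sixteenth-note triplet (3 notes) (three triplet sixteenths span one eighth) = 4; eighth = 4; thirty-second note = 1; eighth note = 4; thirty-second = 1; quarter note = 8; eighth = 4; quarter note = 8; quarter = 8; thirty-second = 1; thirty-second note = 1.
Sum: 4 + 4 + 1 + 4 + 1 + 8 + 4 + 8 + 8 + 1 + 1 = 44.
44 ÷ 24 = 1 complete bar with 20 left over.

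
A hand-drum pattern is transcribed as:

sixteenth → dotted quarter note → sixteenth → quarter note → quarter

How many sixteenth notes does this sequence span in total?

Express everything in sixteenth notes: sixteenth = 1; dotted quarter note = 6; sixteenth = 1; quarter note = 4; quarter = 4.
Total: 1 + 6 + 1 + 4 + 4 = 16 sixteenth notes.

16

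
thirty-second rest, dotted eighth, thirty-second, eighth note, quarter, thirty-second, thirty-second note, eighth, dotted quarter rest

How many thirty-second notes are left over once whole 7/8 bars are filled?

One bar of 7/8 = 28 thirty-second notes.
Each duration in thirty-second notes: thirty-second rest = 1; dotted eighth = 6; thirty-second = 1; eighth note = 4; quarter = 8; thirty-second = 1; thirty-second note = 1; eighth = 4; dotted quarter rest = 12.
Adding: 1 + 6 + 1 + 4 + 8 + 1 + 1 + 4 + 12 = 38.
38 ÷ 28 = 1 complete bar with 10 thirty-second notes remaining.

10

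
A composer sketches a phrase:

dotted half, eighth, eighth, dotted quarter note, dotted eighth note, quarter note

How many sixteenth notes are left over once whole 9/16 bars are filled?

2

One bar of 9/16 = 9 sixteenth notes.
Express everything in sixteenth notes: dotted half = 12; eighth = 2; eighth = 2; dotted quarter note = 6; dotted eighth note = 3; quarter note = 4.
Altogether 12 + 2 + 2 + 6 + 3 + 4 = 29.
29 ÷ 9 = 3 complete bars with 2 sixteenth notes remaining.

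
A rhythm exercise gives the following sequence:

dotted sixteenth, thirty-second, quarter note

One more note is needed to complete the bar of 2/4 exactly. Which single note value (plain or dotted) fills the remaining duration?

The bar of 2/4 = 16 thirty-second notes.
Each duration in thirty-second notes: dotted sixteenth = 3; thirty-second = 1; quarter note = 8.
Adding: 3 + 1 + 8 = 12.
Remaining: 16 − 12 = 4 thirty-second notes, which is a eighth note.

eighth note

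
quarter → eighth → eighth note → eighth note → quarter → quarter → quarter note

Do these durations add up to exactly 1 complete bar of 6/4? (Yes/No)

One bar of 6/4 = 12 eighth notes.
In eighth notes: quarter = 2; eighth = 1; eighth note = 1; eighth note = 1; quarter = 2; quarter = 2; quarter note = 2.
Adding: 2 + 1 + 1 + 1 + 2 + 2 + 2 = 11.
11 falls short of 12, so the answer is No.

No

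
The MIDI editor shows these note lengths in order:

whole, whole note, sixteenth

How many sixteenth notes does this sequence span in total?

33

Convert each value to sixteenth notes: whole = 16; whole note = 16; sixteenth = 1.
Total: 16 + 16 + 1 = 33 sixteenth notes.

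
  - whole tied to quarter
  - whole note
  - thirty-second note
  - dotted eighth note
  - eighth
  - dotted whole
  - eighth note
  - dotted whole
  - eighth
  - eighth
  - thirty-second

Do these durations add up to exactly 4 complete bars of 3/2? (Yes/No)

One bar of 3/2 = 48 thirty-second notes, so 4 bars = 192.
Convert each value to thirty-second notes: whole tied to quarter (whole + quarter) = 40; whole note = 32; thirty-second note = 1; dotted eighth note = 6; eighth = 4; dotted whole = 48; eighth note = 4; dotted whole = 48; eighth = 4; eighth = 4; thirty-second = 1.
Adding: 40 + 32 + 1 + 6 + 4 + 48 + 4 + 48 + 4 + 4 + 1 = 192.
192 equals 192, so the answer is Yes.

Yes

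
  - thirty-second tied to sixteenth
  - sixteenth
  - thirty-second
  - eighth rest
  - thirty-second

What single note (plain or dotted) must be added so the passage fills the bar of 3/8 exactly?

thirty-second note

The bar of 3/8 = 12 thirty-second notes.
In thirty-second notes: thirty-second tied to sixteenth (thirty-second + sixteenth) = 3; sixteenth = 2; thirty-second = 1; eighth rest = 4; thirty-second = 1.
Altogether 3 + 2 + 1 + 4 + 1 = 11.
Remaining: 12 − 11 = 1 thirty-second note, which is a thirty-second note.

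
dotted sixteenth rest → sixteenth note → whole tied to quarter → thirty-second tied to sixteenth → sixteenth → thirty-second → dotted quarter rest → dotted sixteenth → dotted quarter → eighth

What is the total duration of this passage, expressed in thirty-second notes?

In thirty-second notes: dotted sixteenth rest = 3; sixteenth note = 2; whole tied to quarter (whole + quarter) = 40; thirty-second tied to sixteenth (thirty-second + sixteenth) = 3; sixteenth = 2; thirty-second = 1; dotted quarter rest = 12; dotted sixteenth = 3; dotted quarter = 12; eighth = 4.
Altogether 3 + 2 + 40 + 3 + 2 + 1 + 12 + 3 + 12 + 4 = 82 thirty-second notes.

82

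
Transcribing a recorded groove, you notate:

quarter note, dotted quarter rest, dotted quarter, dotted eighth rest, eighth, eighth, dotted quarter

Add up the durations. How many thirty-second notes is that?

58

Each duration in thirty-second notes: quarter note = 8; dotted quarter rest = 12; dotted quarter = 12; dotted eighth rest = 6; eighth = 4; eighth = 4; dotted quarter = 12.
Sum: 8 + 12 + 12 + 6 + 4 + 4 + 12 = 58 thirty-second notes.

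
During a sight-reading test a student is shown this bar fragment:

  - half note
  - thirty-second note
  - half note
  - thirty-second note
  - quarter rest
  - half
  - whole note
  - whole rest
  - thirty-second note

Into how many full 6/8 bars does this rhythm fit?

One bar of 6/8 = 24 thirty-second notes.
Working in thirty-second notes: half note = 16; thirty-second note = 1; half note = 16; thirty-second note = 1; quarter rest = 8; half = 16; whole note = 32; whole rest = 32; thirty-second note = 1.
Sum: 16 + 1 + 16 + 1 + 8 + 16 + 32 + 32 + 1 = 123.
123 ÷ 24 = 5 complete bars with 3 left over.

5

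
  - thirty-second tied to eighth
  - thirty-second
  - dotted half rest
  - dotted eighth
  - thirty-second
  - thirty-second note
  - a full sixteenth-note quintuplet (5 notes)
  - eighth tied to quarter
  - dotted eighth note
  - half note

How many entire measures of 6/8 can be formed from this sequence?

3

One bar of 6/8 = 24 thirty-second notes.
Express everything in thirty-second notes: thirty-second tied to eighth (thirty-second + eighth) = 5; thirty-second = 1; dotted half rest = 24; dotted eighth = 6; thirty-second = 1; thirty-second note = 1; a full sixteenth-note quintuplet (5 notes) (five quintuplet sixteenths span one quarter) = 8; eighth tied to quarter (eighth + quarter) = 12; dotted eighth note = 6; half note = 16.
Altogether 5 + 1 + 24 + 6 + 1 + 1 + 8 + 12 + 6 + 16 = 80.
80 ÷ 24 = 3 complete bars with 8 left over.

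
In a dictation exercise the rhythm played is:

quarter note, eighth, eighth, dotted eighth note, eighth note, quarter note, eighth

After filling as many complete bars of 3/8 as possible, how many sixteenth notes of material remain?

1

One bar of 3/8 = 6 sixteenth notes.
Each duration in sixteenth notes: quarter note = 4; eighth = 2; eighth = 2; dotted eighth note = 3; eighth note = 2; quarter note = 4; eighth = 2.
Adding: 4 + 2 + 2 + 3 + 2 + 4 + 2 = 19.
19 ÷ 6 = 3 complete bars with 1 sixteenth note remaining.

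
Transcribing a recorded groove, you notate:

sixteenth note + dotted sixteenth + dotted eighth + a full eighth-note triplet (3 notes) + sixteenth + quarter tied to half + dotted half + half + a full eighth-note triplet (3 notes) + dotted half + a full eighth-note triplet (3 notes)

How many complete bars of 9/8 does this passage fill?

3

One bar of 9/8 = 36 thirty-second notes.
In thirty-second notes: sixteenth note = 2; dotted sixteenth = 3; dotted eighth = 6; a full eighth-note triplet (3 notes) (three triplet eighths span one quarter) = 8; sixteenth = 2; quarter tied to half (quarter + half) = 24; dotted half = 24; half = 16; a full eighth-note triplet (3 notes) (three triplet eighths span one quarter) = 8; dotted half = 24; a full eighth-note triplet (3 notes) (three triplet eighths span one quarter) = 8.
Sum: 2 + 3 + 6 + 8 + 2 + 24 + 24 + 16 + 8 + 24 + 8 = 125.
125 ÷ 36 = 3 complete bars with 17 left over.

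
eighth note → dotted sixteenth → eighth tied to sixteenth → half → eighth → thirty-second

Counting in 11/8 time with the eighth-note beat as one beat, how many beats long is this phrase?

One eighth-note beat = 4 thirty-second notes.
Working in thirty-second notes: eighth note = 4; dotted sixteenth = 3; eighth tied to sixteenth (eighth + sixteenth) = 6; half = 16; eighth = 4; thirty-second = 1.
Adding: 4 + 3 + 6 + 16 + 4 + 1 = 34.
34 ÷ 4 = 8.5 beats.

8.5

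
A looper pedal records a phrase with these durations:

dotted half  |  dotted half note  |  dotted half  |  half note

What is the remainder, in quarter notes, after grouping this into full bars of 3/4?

2

One bar of 3/4 = 3 quarter notes.
In quarter notes: dotted half = 3; dotted half note = 3; dotted half = 3; half note = 2.
Sum: 3 + 3 + 3 + 2 = 11.
11 ÷ 3 = 3 complete bars with 2 quarter notes remaining.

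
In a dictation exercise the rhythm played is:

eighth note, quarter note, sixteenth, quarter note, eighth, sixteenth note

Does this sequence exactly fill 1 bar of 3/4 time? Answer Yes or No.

One bar of 3/4 = 12 sixteenth notes.
In sixteenth notes: eighth note = 2; quarter note = 4; sixteenth = 1; quarter note = 4; eighth = 2; sixteenth note = 1.
Total: 2 + 4 + 1 + 4 + 2 + 1 = 14.
14 exceeds 12, so the answer is No.

No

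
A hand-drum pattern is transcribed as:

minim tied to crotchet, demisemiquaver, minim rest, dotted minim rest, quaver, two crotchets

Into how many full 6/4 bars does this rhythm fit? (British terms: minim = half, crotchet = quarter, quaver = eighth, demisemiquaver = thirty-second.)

One bar of 6/4 = 48 thirty-second notes.
Convert each value to thirty-second notes: minim tied to crotchet (minim + crotchet) = 24; demisemiquaver = 1; minim rest = 16; dotted minim rest = 24; quaver = 4; crotchet = 8; crotchet = 8.
Total: 24 + 1 + 16 + 24 + 4 + 8 + 8 = 85.
85 ÷ 48 = 1 complete bar with 37 left over.

1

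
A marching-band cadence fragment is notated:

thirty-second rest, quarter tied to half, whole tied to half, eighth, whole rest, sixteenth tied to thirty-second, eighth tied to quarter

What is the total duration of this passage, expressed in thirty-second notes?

124

Express everything in thirty-second notes: thirty-second rest = 1; quarter tied to half (quarter + half) = 24; whole tied to half (whole + half) = 48; eighth = 4; whole rest = 32; sixteenth tied to thirty-second (sixteenth + thirty-second) = 3; eighth tied to quarter (eighth + quarter) = 12.
Adding: 1 + 24 + 48 + 4 + 32 + 3 + 12 = 124 thirty-second notes.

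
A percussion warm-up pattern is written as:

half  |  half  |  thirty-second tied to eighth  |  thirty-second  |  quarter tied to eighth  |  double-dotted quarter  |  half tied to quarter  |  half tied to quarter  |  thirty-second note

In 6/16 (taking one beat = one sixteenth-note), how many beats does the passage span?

56.5

One sixteenth-note beat = 2 thirty-second notes.
Each duration in thirty-second notes: half = 16; half = 16; thirty-second tied to eighth (thirty-second + eighth) = 5; thirty-second = 1; quarter tied to eighth (quarter + eighth) = 12; double-dotted quarter = 14; half tied to quarter (half + quarter) = 24; half tied to quarter (half + quarter) = 24; thirty-second note = 1.
Altogether 16 + 16 + 5 + 1 + 12 + 14 + 24 + 24 + 1 = 113.
113 ÷ 2 = 56.5 beats.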